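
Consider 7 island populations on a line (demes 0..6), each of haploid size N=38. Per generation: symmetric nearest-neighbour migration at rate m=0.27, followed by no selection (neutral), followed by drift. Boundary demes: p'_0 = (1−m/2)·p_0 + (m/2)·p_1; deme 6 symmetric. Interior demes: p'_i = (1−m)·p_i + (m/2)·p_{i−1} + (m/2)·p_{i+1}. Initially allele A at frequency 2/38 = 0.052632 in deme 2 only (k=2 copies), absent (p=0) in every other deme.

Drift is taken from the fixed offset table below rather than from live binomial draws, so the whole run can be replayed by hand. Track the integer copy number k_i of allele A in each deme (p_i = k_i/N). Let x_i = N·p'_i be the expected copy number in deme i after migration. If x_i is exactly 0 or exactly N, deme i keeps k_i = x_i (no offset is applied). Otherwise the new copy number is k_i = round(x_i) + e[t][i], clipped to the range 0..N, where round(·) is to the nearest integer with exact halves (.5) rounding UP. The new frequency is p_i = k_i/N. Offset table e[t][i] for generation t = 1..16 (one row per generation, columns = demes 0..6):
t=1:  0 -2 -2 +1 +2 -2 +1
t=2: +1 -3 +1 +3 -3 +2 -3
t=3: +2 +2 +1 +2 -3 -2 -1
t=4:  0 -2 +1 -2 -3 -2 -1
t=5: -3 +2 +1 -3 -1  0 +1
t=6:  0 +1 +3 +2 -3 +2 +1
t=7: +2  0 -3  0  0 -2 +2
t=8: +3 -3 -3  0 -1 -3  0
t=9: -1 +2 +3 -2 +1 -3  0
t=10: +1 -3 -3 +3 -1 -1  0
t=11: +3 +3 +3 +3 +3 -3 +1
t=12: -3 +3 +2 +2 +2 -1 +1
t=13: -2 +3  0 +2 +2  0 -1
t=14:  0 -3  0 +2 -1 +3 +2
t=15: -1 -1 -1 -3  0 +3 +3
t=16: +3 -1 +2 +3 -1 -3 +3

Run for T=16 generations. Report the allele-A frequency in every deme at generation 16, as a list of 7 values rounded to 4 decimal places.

[0.1316, 0.0789, 0.2105, 0.2368, 0.1316, 0.1053, 0.2105]

t=0: k=[0 0 2 0 0 0 0]
t=1: x=[0.0000 0.2700 1.4600 0.2700 0.0000 0.0000 0.0000] k=[0 0 0 1 0 0 0]
t=2: x=[0.0000 0.0000 0.1350 0.7300 0.1350 0.0000 0.0000] k=[0 0 1 4 0 0 0]
t=3: x=[0.0000 0.1350 1.2700 3.0550 0.5400 0.0000 0.0000] k=[0 2 2 5 0 0 0]
t=4: x=[0.2700 1.7300 2.4050 3.9200 0.6750 0.0000 0.0000] k=[0 0 3 2 0 0 0]
t=5: x=[0.0000 0.4050 2.4600 1.8650 0.2700 0.0000 0.0000] k=[0 2 3 0 0 0 0]
t=6: x=[0.2700 1.8650 2.4600 0.4050 0.0000 0.0000 0.0000] k=[0 3 5 2 0 0 0]
t=7: x=[0.4050 2.8650 4.3250 2.1350 0.2700 0.0000 0.0000] k=[2 3 1 2 0 0 0]
t=8: x=[2.1350 2.5950 1.4050 1.5950 0.2700 0.0000 0.0000] k=[5 0 0 2 0 0 0]
t=9: x=[4.3250 0.6750 0.2700 1.4600 0.2700 0.0000 0.0000] k=[3 3 3 0 1 0 0]
t=10: x=[3.0000 3.0000 2.5950 0.5400 0.7300 0.1350 0.0000] k=[4 0 0 4 0 0 0]
t=11: x=[3.4600 0.5400 0.5400 2.9200 0.5400 0.0000 0.0000] k=[6 4 4 6 4 0 0]
t=12: x=[5.7300 4.2700 4.2700 5.4600 3.7300 0.5400 0.0000] k=[3 7 6 7 6 0 0]
t=13: x=[3.5400 6.3250 6.2700 6.7300 5.3250 0.8100 0.0000] k=[2 9 6 9 7 1 0]
t=14: x=[2.9450 7.6500 6.8100 8.3250 6.4600 1.6750 0.1350] k=[3 5 7 10 5 5 2]
t=15: x=[3.2700 5.0000 7.1350 8.9200 5.6750 4.5950 2.4050] k=[2 4 6 6 6 8 5]
t=16: x=[2.2700 4.0000 5.7300 6.0000 6.2700 7.3250 5.4050] k=[5 3 8 9 5 4 8]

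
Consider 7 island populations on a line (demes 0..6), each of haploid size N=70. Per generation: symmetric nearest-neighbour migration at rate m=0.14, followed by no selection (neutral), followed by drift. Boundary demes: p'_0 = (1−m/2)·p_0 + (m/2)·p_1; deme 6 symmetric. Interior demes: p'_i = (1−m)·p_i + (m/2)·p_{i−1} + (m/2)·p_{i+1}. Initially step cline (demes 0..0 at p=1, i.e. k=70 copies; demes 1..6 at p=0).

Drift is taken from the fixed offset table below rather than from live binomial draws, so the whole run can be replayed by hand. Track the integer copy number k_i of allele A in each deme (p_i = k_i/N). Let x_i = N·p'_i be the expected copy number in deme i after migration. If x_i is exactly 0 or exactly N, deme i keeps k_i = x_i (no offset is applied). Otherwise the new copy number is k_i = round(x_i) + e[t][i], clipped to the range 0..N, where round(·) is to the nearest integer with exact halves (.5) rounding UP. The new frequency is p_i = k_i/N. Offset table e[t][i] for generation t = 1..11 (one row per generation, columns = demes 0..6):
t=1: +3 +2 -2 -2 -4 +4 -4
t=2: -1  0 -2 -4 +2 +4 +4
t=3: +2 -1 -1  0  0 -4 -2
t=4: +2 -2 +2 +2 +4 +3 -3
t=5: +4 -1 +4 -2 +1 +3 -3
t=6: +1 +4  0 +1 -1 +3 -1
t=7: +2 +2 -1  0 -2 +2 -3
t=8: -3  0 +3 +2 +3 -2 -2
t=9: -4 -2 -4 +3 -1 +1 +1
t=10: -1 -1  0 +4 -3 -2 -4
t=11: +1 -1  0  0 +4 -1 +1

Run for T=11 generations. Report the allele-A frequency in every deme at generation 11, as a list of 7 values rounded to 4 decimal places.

[0.6429, 0.3429, 0.1429, 0.1429, 0.0714, 0.0000, 0.0000]

t=0: k=[70 0 0 0 0 0 0]
t=1: x=[65.1000 4.9000 0.0000 0.0000 0.0000 0.0000 0.0000] k=[68 7 0 0 0 0 0]
t=2: x=[63.7300 10.7800 0.4900 0.0000 0.0000 0.0000 0.0000] k=[63 11 0 0 0 0 0]
t=3: x=[59.3600 13.8700 0.7700 0.0000 0.0000 0.0000 0.0000] k=[61 13 0 0 0 0 0]
t=4: x=[57.6400 15.4500 0.9100 0.0000 0.0000 0.0000 0.0000] k=[60 13 3 0 0 0 0]
t=5: x=[56.7100 15.5900 3.4900 0.2100 0.0000 0.0000 0.0000] k=[61 15 7 0 0 0 0]
t=6: x=[57.7800 17.6600 7.0700 0.4900 0.0000 0.0000 0.0000] k=[59 22 7 1 0 0 0]
t=7: x=[56.4100 23.5400 7.6300 1.3500 0.0700 0.0000 0.0000] k=[58 26 7 1 0 0 0]
t=8: x=[55.7600 26.9100 7.9100 1.3500 0.0700 0.0000 0.0000] k=[53 27 11 3 3 0 0]
t=9: x=[51.1800 27.7000 11.5600 3.5600 2.7900 0.2100 0.0000] k=[47 26 8 7 2 1 0]
t=10: x=[45.5300 26.2100 9.1900 6.7200 2.2800 1.0000 0.0700] k=[45 25 9 11 0 0 0]
t=11: x=[43.6000 25.2800 10.2600 10.0900 0.7700 0.0000 0.0000] k=[45 24 10 10 5 0 0]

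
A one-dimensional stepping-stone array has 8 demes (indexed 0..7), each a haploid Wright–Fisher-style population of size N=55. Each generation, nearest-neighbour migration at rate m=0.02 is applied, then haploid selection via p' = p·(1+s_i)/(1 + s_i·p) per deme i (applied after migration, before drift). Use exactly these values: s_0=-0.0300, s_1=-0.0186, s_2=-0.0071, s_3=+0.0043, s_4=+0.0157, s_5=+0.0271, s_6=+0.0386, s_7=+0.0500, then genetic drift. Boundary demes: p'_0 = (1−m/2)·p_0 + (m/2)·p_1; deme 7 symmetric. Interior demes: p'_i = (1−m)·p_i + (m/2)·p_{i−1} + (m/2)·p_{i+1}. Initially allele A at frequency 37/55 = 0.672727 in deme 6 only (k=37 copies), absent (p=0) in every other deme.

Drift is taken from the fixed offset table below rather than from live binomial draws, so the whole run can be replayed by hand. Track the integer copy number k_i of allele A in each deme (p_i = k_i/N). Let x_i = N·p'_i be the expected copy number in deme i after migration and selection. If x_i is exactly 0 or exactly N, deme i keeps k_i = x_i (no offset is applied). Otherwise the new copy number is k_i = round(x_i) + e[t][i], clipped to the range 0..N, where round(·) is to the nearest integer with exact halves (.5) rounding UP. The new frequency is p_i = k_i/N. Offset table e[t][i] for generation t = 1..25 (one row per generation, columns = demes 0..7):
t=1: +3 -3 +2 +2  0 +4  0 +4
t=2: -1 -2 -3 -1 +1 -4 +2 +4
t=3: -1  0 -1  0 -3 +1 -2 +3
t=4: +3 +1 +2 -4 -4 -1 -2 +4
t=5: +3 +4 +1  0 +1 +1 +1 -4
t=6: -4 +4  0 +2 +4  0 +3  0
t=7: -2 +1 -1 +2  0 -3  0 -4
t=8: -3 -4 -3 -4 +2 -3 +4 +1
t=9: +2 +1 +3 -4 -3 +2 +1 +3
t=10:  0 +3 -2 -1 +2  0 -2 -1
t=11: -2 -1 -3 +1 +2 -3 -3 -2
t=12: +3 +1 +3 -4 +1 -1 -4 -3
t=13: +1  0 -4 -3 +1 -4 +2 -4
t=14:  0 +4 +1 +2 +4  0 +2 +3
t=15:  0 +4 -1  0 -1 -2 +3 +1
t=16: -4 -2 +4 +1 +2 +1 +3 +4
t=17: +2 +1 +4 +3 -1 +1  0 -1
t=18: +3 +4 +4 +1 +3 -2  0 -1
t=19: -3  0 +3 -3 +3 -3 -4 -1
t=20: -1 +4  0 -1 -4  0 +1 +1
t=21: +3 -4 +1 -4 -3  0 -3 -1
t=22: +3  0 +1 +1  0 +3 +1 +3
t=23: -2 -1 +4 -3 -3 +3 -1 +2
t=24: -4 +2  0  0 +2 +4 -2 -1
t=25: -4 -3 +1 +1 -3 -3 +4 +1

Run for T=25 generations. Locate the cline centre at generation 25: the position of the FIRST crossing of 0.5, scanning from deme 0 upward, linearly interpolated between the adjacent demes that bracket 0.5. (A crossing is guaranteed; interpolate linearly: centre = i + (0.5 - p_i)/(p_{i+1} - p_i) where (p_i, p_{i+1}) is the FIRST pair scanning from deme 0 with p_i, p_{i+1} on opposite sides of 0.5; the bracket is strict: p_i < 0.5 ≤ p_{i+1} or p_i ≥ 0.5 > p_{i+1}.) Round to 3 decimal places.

5.518

t=0: k=[0 0 0 0 0 0 37 0]
t=1: x=[0.0000 0.0000 0.0000 0.0000 0.0000 0.3800 36.7251 0.3884] k=[0 0 0 0 0 4 37 4]
t=2: x=[0.0000 0.0000 0.0000 0.0000 0.0406 4.3970 36.8041 4.5287] k=[0 0 0 0 1 0 39 9]
t=3: x=[0.0000 0.0000 0.0000 0.0100 0.9951 0.4108 38.7470 9.6831] k=[0 0 0 0 0 1 37 13]
t=4: x=[0.0000 0.0000 0.0000 0.0000 0.0102 1.3857 36.8633 13.7367] k=[0 0 0 0 0 0 35 18]
t=5: x=[0.0000 0.0000 0.0000 0.0000 0.0000 0.3594 34.9648 18.7685] k=[0 0 0 0 0 1 36 15]
t=6: x=[0.0000 0.0000 0.0000 0.0000 0.0102 1.3754 35.9147 15.7527] k=[0 0 0 0 4 1 39 16]
t=7: x=[0.0000 0.0000 0.0000 0.0402 3.9872 1.4472 38.8258 16.7937] k=[0 0 0 2 4 0 39 13]
t=8: x=[0.0000 0.0000 0.0199 2.0083 3.9974 0.4416 38.7864 13.7572] k=[0 0 0 0 6 0 43 15]
t=9: x=[0.0000 0.0000 0.0000 0.0603 5.9623 0.5032 42.6564 15.8242] k=[0 0 0 0 3 3 44 19]
t=10: x=[0.0000 0.0000 0.0000 0.0301 3.0141 3.4965 43.6842 19.8649] k=[0 0 0 0 5 3 42 19]
t=11: x=[0.0000 0.0000 0.0000 0.0502 5.0004 3.4965 41.7644 19.8446] k=[0 0 0 1 7 0 39 18]
t=12: x=[0.0000 0.0000 0.0099 1.0544 6.9642 0.4724 38.8356 18.8091] k=[0 0 3 0 8 0 35 16]
t=13: x=[0.0000 0.0294 2.9202 0.1105 7.9453 0.4416 34.9450 16.7529] k=[0 0 0 0 9 0 37 13]
t=14: x=[0.0000 0.0000 0.0000 0.0904 8.9360 0.4724 36.8534 13.7367] k=[0 0 0 2 13 0 39 17]
t=15: x=[0.0000 0.0000 0.0199 2.0986 12.9133 0.5340 38.8258 17.8023] k=[0 0 0 2 12 0 42 19]
t=16: x=[0.0000 0.0000 0.0199 2.0886 11.9248 0.5545 41.7350 19.8446] k=[0 0 4 3 14 2 45 24]
t=17: x=[0.0000 0.0393 3.9240 3.1327 13.9314 2.6158 44.6813 24.8731] k=[0 1 8 6 13 4 45 24]
t=18: x=[0.0097 1.0407 7.8619 6.1133 12.9940 4.6117 44.7008 24.8731] k=[3 5 12 7 16 3 45 24]
t=19: x=[2.9342 4.9645 11.8138 7.1667 15.9559 3.6398 44.6910 24.8731] k=[0 5 15 4 19 1 41 24]
t=20: x=[0.0485 4.9645 14.7131 4.2769 18.8626 1.6216 40.8320 24.8329] k=[0 9 15 3 15 2 42 26]
t=21: x=[0.0873 8.8299 14.7430 3.2531 14.9188 2.5953 41.8232 26.8299] k=[3 5 16 0 12 3 39 26]
t=22: x=[2.9342 5.0039 15.6501 0.2812 11.9349 3.5375 38.9439 26.7999] k=[6 5 17 1 12 7 40 30]
t=23: x=[5.8293 5.0433 16.6372 1.2753 11.9854 7.5525 39.9869 30.7632] k=[4 4 21 0 9 11 39 33]
t=24: x=[3.8885 4.0982 20.5282 0.3013 9.0471 11.5013 39.0916 33.7002] k=[0 6 21 0 11 16 37 33]
t=25: x=[0.0582 5.9891 20.5482 0.3214 11.0772 16.4668 37.2089 33.6804] k=[0 3 22 1 8 13 41 35]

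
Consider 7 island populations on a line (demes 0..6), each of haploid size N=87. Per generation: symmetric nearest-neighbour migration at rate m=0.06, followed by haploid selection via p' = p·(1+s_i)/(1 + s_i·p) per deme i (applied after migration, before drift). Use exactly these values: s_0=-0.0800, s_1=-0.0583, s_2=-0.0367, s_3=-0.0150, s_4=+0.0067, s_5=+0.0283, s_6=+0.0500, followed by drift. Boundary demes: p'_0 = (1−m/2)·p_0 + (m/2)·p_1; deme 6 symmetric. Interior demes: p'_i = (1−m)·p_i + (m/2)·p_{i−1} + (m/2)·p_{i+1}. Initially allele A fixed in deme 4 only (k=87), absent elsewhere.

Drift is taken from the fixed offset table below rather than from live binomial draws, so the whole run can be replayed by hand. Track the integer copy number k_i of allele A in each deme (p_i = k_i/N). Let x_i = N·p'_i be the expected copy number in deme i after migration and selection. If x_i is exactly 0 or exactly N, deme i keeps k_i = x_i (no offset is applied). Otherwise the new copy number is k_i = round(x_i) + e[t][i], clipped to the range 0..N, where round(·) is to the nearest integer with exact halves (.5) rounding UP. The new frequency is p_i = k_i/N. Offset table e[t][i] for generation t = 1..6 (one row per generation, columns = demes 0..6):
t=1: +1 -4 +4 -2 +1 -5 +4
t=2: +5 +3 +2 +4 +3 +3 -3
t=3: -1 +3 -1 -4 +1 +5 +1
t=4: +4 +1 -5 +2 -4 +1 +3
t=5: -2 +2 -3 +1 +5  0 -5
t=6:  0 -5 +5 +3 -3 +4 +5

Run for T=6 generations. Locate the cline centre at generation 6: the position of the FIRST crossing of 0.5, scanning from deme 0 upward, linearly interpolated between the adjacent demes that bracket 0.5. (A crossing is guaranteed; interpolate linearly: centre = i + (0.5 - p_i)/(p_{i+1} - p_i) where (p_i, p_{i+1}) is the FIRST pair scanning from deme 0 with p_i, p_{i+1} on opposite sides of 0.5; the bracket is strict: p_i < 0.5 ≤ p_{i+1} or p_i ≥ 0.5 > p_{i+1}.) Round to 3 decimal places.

t=0: k=[0 0 0 0 87 0 0]
t=1: x=[0.0000 0.0000 0.0000 2.5720 81.8127 2.6816 0.0000] k=[0 0 0 1 83 0 0]
t=2: x=[0.0000 0.0000 0.0289 3.3805 78.1035 2.5584 0.0000] k=[0 0 2 7 81 6 0]
t=3: x=[0.0000 0.0565 2.0151 8.9479 76.5913 8.2767 0.1890] k=[0 3 1 5 78 13 1]
t=4: x=[0.0828 2.6890 1.1373 6.9724 73.9343 14.9320 1.4269] k=[4 4 0 9 70 16 4]
t=5: x=[3.6936 3.6633 0.3757 10.4206 66.6543 17.6494 4.5666] k=[2 6 0 11 72 18 0]
t=6: x=[1.9542 5.3883 0.4914 12.3391 68.6469 19.4989 0.5668] k=[2 0 5 15 66 23 6]

3.559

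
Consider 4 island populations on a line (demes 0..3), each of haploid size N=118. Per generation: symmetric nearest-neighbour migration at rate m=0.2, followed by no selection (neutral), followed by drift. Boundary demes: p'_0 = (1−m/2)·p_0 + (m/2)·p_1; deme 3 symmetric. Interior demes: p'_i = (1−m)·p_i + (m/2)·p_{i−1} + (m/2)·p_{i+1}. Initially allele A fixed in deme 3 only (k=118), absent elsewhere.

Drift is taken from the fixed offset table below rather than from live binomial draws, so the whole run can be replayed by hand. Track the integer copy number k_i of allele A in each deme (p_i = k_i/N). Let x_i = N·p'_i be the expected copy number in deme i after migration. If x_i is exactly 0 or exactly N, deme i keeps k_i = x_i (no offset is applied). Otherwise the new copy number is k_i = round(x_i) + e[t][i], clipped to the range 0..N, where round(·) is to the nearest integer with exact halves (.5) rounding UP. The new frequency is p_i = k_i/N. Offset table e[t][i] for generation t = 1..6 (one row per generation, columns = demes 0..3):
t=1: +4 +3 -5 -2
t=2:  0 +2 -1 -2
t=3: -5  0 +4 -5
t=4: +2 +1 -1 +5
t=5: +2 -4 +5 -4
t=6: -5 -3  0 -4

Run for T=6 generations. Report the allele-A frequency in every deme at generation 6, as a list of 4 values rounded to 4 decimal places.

t=0: k=[0 0 0 118]
t=1: x=[0.0000 0.0000 11.8000 106.2000] k=[0 0 7 104]
t=2: x=[0.0000 0.7000 16.0000 94.3000] k=[0 3 15 92]
t=3: x=[0.3000 3.9000 21.5000 84.3000] k=[0 4 26 79]
t=4: x=[0.4000 5.8000 29.1000 73.7000] k=[2 7 28 79]
t=5: x=[2.5000 8.6000 31.0000 73.9000] k=[5 5 36 70]
t=6: x=[5.0000 8.1000 36.3000 66.6000] k=[0 5 36 63]

[0.0000, 0.0424, 0.3051, 0.5339]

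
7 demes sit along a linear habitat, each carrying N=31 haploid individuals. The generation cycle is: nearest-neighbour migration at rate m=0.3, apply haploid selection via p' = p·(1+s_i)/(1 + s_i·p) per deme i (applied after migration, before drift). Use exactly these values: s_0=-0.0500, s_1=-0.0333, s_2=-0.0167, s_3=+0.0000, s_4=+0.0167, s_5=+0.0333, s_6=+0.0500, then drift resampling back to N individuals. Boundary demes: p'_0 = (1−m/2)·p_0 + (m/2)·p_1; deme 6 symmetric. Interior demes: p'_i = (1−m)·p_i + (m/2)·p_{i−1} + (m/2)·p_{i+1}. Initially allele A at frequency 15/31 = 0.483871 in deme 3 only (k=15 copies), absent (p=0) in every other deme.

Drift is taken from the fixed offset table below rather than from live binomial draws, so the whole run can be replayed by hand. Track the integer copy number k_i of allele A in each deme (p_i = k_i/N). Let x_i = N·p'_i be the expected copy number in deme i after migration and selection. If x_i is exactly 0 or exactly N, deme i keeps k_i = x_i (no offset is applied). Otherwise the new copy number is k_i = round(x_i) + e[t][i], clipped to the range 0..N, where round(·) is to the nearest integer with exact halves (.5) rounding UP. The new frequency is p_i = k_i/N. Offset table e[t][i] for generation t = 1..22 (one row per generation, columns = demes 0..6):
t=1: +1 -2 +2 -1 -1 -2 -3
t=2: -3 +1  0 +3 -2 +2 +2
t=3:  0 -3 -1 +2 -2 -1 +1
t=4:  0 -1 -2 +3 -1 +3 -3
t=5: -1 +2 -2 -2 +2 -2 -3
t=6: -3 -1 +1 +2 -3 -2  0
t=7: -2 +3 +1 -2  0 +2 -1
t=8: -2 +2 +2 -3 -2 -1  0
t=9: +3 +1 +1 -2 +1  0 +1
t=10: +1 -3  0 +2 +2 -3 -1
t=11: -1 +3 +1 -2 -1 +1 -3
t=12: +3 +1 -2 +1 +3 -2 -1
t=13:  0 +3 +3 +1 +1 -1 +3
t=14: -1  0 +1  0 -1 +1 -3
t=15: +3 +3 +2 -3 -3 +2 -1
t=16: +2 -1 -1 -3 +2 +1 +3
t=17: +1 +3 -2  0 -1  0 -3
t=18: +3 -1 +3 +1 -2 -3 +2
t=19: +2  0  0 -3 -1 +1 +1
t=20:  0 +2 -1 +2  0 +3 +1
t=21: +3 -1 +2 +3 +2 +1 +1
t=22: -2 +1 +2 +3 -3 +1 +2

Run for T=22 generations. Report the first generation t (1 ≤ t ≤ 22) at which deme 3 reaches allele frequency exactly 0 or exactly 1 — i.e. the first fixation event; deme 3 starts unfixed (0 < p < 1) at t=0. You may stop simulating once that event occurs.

t=0: k=[0 0 0 15 0 0 0]
t=1: x=[0.0000 0.0000 2.2151 10.5000 2.2848 0.0000 0.0000] k=[0 0 4 10 1 0 0]
t=2: x=[0.0000 0.5804 4.2380 7.7500 2.2341 0.1550 0.0000] k=[0 2 4 11 0 2 0]
t=3: x=[0.2851 1.9376 4.6827 8.3000 1.9805 1.4444 0.3148] k=[0 0 4 10 0 0 1]
t=4: x=[0.0000 0.5804 4.2380 7.6000 1.5238 0.1550 0.8913] k=[0 0 2 11 1 3 0]
t=5: x=[0.0000 0.2901 3.0040 8.1500 2.8425 2.3193 0.4722] k=[0 2 1 6 5 0 0]
t=6: x=[0.2851 1.5009 1.8702 5.1000 4.4629 0.7744 0.0000] k=[0 1 3 7 1 0 0]
t=7: x=[0.1425 1.1131 3.2507 5.5000 1.7775 0.1550 0.0000] k=[0 4 4 4 2 2 0]
t=8: x=[0.5706 3.2988 3.9417 3.7000 2.3355 1.7534 0.3148] k=[0 5 6 1 0 1 0]
t=9: x=[0.7134 4.2737 5.0286 1.6000 0.3050 0.7228 0.1575] k=[4 5 6 0 1 1 1]

9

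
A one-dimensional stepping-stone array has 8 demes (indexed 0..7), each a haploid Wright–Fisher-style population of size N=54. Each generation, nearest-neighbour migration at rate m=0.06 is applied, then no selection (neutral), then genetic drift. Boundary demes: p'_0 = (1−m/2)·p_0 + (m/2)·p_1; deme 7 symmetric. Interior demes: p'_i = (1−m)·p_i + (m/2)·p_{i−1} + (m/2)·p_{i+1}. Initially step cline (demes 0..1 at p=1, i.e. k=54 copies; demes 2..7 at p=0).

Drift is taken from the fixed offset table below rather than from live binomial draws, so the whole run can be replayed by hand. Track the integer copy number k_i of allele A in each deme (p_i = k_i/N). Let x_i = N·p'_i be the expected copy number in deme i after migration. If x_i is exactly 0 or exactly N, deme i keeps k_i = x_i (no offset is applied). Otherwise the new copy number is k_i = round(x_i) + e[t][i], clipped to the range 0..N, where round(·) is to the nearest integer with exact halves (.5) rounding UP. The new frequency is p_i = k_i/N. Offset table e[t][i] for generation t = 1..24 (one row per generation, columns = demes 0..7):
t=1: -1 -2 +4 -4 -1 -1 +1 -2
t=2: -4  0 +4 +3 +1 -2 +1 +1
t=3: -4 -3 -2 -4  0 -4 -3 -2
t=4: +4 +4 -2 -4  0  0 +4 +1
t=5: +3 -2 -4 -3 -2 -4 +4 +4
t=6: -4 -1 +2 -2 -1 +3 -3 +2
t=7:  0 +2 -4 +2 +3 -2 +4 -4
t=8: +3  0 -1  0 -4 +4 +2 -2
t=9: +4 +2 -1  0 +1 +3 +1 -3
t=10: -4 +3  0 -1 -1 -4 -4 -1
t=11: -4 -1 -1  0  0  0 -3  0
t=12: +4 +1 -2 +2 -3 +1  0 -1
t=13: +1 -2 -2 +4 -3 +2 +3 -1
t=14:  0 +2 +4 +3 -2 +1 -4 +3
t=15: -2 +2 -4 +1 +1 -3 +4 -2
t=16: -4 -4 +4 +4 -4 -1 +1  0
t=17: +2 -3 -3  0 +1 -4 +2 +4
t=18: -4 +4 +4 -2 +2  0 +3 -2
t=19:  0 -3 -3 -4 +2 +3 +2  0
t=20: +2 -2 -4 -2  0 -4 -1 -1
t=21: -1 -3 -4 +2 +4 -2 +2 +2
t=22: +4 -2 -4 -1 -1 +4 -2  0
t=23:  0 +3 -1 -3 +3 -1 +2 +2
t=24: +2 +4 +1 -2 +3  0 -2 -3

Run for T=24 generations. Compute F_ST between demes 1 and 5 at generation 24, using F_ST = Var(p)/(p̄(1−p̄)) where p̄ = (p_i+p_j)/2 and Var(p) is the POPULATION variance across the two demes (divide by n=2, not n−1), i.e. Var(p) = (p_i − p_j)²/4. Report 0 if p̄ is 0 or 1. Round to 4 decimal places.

0.3658

t=0: k=[54 54 0 0 0 0 0 0]
t=1: x=[54.0000 52.3800 1.6200 0.0000 0.0000 0.0000 0.0000 0.0000] k=[54 50 6 0 0 0 0 0]
t=2: x=[53.8800 48.8000 7.1400 0.1800 0.0000 0.0000 0.0000 0.0000] k=[50 49 11 3 0 0 0 0]
t=3: x=[49.9700 47.8900 11.9000 3.1500 0.0900 0.0000 0.0000 0.0000] k=[46 45 10 0 0 0 0 0]
t=4: x=[45.9700 43.9800 10.7500 0.3000 0.0000 0.0000 0.0000 0.0000] k=[50 48 9 0 0 0 0 0]
t=5: x=[49.9400 46.8900 9.9000 0.2700 0.0000 0.0000 0.0000 0.0000] k=[53 45 6 0 0 0 0 0]
t=6: x=[52.7600 44.0700 6.9900 0.1800 0.0000 0.0000 0.0000 0.0000] k=[49 43 9 0 0 0 0 0]
t=7: x=[48.8200 42.1600 9.7500 0.2700 0.0000 0.0000 0.0000 0.0000] k=[49 44 6 2 0 0 0 0]
t=8: x=[48.8500 43.0100 7.0200 2.0600 0.0600 0.0000 0.0000 0.0000] k=[52 43 6 2 0 0 0 0]
t=9: x=[51.7300 42.1600 6.9900 2.0600 0.0600 0.0000 0.0000 0.0000] k=[54 44 6 2 1 0 0 0]
t=10: x=[53.7000 43.1600 7.0200 2.0900 1.0000 0.0300 0.0000 0.0000] k=[50 46 7 1 0 0 0 0]
t=11: x=[49.8800 44.9500 7.9900 1.1500 0.0300 0.0000 0.0000 0.0000] k=[46 44 7 1 0 0 0 0]
t=12: x=[45.9400 42.9500 7.9300 1.1500 0.0300 0.0000 0.0000 0.0000] k=[50 44 6 3 0 0 0 0]
t=13: x=[49.8200 43.0400 7.0500 3.0000 0.0900 0.0000 0.0000 0.0000] k=[51 41 5 7 0 0 0 0]
t=14: x=[50.7000 40.2200 6.1400 6.7300 0.2100 0.0000 0.0000 0.0000] k=[51 42 10 10 0 0 0 0]
t=15: x=[50.7300 41.3100 10.9600 9.7000 0.3000 0.0000 0.0000 0.0000] k=[49 43 7 11 1 0 0 0]
t=16: x=[48.8200 42.1000 8.2000 10.5800 1.2700 0.0300 0.0000 0.0000] k=[45 38 12 15 0 0 0 0]
t=17: x=[44.7900 37.4300 12.8700 14.4600 0.4500 0.0000 0.0000 0.0000] k=[47 34 10 14 1 0 0 0]
t=18: x=[46.6100 33.6700 10.8400 13.4900 1.3600 0.0300 0.0000 0.0000] k=[43 38 15 11 3 0 0 0]
t=19: x=[42.8500 37.4600 15.5700 10.8800 3.1500 0.0900 0.0000 0.0000] k=[43 34 13 7 5 3 0 0]
t=20: x=[42.7300 33.6400 13.4500 7.1200 5.0000 2.9700 0.0900 0.0000] k=[45 32 9 5 5 0 0 0]
t=21: x=[44.6100 31.7000 9.5700 5.1200 4.8500 0.1500 0.0000 0.0000] k=[44 29 6 7 9 0 0 0]
t=22: x=[43.5500 28.7600 6.7200 7.0300 8.6700 0.2700 0.0000 0.0000] k=[48 27 3 6 8 4 0 0]
t=23: x=[47.3700 26.9100 3.8100 5.9700 7.8200 4.0000 0.1200 0.0000] k=[47 30 3 3 11 3 2 0]
t=24: x=[46.4900 29.7000 3.8100 3.2400 10.5200 3.2100 1.9700 0.0600] k=[48 34 5 1 14 3 0 0]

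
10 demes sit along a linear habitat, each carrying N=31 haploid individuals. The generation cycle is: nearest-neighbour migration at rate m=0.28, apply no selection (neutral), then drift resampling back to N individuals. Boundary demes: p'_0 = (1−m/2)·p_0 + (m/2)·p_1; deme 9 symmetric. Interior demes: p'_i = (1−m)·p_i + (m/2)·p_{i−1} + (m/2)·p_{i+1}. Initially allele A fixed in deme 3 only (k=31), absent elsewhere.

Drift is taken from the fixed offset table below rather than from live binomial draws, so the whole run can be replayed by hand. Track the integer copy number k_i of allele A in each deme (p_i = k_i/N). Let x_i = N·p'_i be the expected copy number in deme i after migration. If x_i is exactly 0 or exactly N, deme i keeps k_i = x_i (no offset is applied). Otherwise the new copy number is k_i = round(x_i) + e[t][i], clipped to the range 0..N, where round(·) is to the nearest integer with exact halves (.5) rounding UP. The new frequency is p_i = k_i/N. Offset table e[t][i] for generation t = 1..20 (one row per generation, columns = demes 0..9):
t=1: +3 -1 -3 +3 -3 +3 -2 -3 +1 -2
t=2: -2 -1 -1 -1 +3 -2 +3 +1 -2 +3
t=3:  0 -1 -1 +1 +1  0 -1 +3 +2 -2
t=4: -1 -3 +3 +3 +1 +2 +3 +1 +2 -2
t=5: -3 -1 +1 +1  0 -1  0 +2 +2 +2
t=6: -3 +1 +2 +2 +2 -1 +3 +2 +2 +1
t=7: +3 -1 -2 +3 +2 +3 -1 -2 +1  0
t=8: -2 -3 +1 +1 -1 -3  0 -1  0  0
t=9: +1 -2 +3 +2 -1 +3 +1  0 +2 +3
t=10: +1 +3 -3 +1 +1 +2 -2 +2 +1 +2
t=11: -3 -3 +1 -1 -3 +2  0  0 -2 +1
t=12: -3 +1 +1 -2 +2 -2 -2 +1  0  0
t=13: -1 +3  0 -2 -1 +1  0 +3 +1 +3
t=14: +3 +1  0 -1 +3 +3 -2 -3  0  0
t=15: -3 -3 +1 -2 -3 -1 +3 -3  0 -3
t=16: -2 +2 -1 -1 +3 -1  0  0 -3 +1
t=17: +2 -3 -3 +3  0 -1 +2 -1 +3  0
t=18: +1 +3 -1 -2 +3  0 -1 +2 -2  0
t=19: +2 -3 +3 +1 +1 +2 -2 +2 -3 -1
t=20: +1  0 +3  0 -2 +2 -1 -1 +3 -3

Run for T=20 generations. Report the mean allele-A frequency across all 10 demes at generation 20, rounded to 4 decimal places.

t=0: k=[0 0 0 31 0 0 0 0 0 0]
t=1: x=[0.0000 0.0000 4.3400 22.3200 4.3400 0.0000 0.0000 0.0000 0.0000 0.0000] k=[0 0 1 25 1 0 0 0 0 0]
t=2: x=[0.0000 0.1400 4.2200 18.2800 4.2200 0.1400 0.0000 0.0000 0.0000 0.0000] k=[0 0 3 17 7 0 0 0 0 0]
t=3: x=[0.0000 0.4200 4.5400 13.6400 7.4200 0.9800 0.0000 0.0000 0.0000 0.0000] k=[0 0 4 15 8 1 0 0 0 0]
t=4: x=[0.0000 0.5600 4.9800 12.4800 8.0000 1.8400 0.1400 0.0000 0.0000 0.0000] k=[0 0 8 15 9 4 3 0 0 0]
t=5: x=[0.0000 1.1200 7.8600 13.1800 9.1400 4.5600 2.7200 0.4200 0.0000 0.0000] k=[0 0 9 14 9 4 3 2 0 0]
t=6: x=[0.0000 1.2600 8.4400 12.6000 9.0000 4.5600 3.0000 1.8600 0.2800 0.0000] k=[0 2 10 15 11 4 6 4 2 0]
t=7: x=[0.2800 2.8400 9.5800 13.7400 10.5800 5.2600 5.4400 4.0000 2.0000 0.2800] k=[3 2 8 17 13 8 4 2 3 0]
t=8: x=[2.8600 2.9800 8.4200 15.1800 12.8600 8.1400 4.2800 2.4200 2.4400 0.4200] k=[1 0 9 16 12 5 4 1 2 0]
t=9: x=[0.8600 1.4000 8.7200 14.4600 11.5800 5.8400 3.7200 1.5600 1.5800 0.2800] k=[2 0 12 16 11 9 5 2 4 3]
t=10: x=[1.7200 1.9600 10.8800 14.7400 11.4200 8.7200 5.1400 2.7000 3.5800 3.1400] k=[3 5 8 16 12 11 3 5 5 5]
t=11: x=[3.2800 5.1400 8.7000 14.3200 12.4200 10.0200 4.4000 4.7200 5.0000 5.0000] k=[0 2 10 13 9 12 4 5 3 6]
t=12: x=[0.2800 2.8400 9.3000 12.0200 9.9800 10.4600 5.2600 4.5800 3.7000 5.5800] k=[0 4 10 10 12 8 3 6 4 6]
t=13: x=[0.5600 4.2800 9.1600 10.2800 11.1600 7.8600 4.1200 5.3000 4.5600 5.7200] k=[0 7 9 8 10 9 4 8 6 9]
t=14: x=[0.9800 6.3000 8.5800 8.4200 9.5800 8.4400 5.2600 7.1600 6.7000 8.5800] k=[4 7 9 7 13 11 3 4 7 9]
t=15: x=[4.4200 6.8600 8.4400 8.1200 11.8800 10.1600 4.2600 4.2800 6.8600 8.7200] k=[1 4 9 6 9 9 7 1 7 6]
t=16: x=[1.4200 4.2800 7.8800 6.8400 8.5800 8.7200 6.4400 2.6800 6.0200 6.1400] k=[0 6 7 6 12 8 6 3 3 7]
t=17: x=[0.8400 5.3000 6.7200 6.9800 10.6000 8.2800 5.8600 3.4200 3.5600 6.4400] k=[3 2 4 10 11 7 8 2 7 6]
t=18: x=[2.8600 2.4200 4.5600 9.3000 10.3000 7.7000 7.0200 3.5400 6.1600 6.1400] k=[4 5 4 7 13 8 6 6 4 6]
t=19: x=[4.1400 4.7200 4.5600 7.4200 11.4600 8.4200 6.2800 5.7200 4.5600 5.7200] k=[6 2 8 8 12 10 4 8 2 5]
t=20: x=[5.4400 3.4000 7.1600 8.5600 11.1600 9.4400 5.4000 6.6000 3.2600 4.5800] k=[6 3 10 9 9 11 4 6 6 2]

0.2129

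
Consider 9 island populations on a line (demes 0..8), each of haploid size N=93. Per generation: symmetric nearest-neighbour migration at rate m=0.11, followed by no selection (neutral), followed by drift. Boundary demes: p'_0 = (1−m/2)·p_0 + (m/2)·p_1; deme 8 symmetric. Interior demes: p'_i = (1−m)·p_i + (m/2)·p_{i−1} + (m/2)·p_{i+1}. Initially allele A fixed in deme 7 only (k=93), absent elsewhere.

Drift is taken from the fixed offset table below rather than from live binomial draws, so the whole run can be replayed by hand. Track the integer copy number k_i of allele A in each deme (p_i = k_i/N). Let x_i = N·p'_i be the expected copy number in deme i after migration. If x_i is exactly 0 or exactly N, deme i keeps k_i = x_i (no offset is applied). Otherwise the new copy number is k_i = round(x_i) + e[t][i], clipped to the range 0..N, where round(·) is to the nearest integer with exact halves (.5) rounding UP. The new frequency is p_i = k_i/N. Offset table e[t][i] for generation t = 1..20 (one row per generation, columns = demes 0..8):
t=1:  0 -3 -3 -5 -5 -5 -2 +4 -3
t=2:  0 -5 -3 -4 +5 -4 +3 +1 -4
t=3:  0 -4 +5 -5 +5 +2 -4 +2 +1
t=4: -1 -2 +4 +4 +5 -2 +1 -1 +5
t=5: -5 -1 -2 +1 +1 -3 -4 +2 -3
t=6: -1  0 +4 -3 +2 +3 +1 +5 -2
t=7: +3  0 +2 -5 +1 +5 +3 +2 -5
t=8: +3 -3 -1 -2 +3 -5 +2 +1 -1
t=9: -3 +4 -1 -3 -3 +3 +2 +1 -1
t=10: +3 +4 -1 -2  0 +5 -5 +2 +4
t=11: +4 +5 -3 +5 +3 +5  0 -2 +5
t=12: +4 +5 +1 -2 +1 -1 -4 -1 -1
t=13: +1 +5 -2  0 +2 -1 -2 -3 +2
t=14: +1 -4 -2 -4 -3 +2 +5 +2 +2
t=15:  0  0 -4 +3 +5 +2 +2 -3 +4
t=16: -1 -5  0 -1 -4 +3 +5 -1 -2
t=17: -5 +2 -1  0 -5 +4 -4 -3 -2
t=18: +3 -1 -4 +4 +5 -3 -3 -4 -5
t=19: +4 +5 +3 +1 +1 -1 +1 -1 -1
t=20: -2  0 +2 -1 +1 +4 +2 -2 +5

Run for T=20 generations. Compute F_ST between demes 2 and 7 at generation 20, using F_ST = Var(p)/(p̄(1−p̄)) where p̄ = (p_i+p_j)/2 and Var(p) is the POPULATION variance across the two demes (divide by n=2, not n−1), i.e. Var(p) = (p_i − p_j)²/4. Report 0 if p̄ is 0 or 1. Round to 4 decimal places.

t=0: k=[0 0 0 0 0 0 0 93 0]
t=1: x=[0.0000 0.0000 0.0000 0.0000 0.0000 0.0000 5.1150 82.7700 5.1150] k=[0 0 0 0 0 0 3 87 2]
t=2: x=[0.0000 0.0000 0.0000 0.0000 0.0000 0.1650 7.4550 77.7050 6.6750] k=[0 0 0 0 0 0 10 79 3]
t=3: x=[0.0000 0.0000 0.0000 0.0000 0.0000 0.5500 13.2450 71.0250 7.1800] k=[0 0 0 0 0 3 9 73 8]
t=4: x=[0.0000 0.0000 0.0000 0.0000 0.1650 3.1650 12.1900 65.9050 11.5750] k=[0 0 0 0 5 1 13 65 17]
t=5: x=[0.0000 0.0000 0.0000 0.2750 4.5050 1.8800 15.2000 59.5000 19.6400] k=[0 0 0 1 6 0 11 62 17]
t=6: x=[0.0000 0.0000 0.0550 1.2200 5.3950 0.9350 13.2000 56.7200 19.4750] k=[0 0 4 0 7 4 14 62 17]
t=7: x=[0.0000 0.2200 3.5600 0.6050 6.4500 4.7150 16.0900 56.8850 19.4750] k=[0 0 6 0 7 10 19 59 14]
t=8: x=[0.0000 0.3300 5.3400 0.7150 6.7800 10.3300 20.7050 54.3250 16.4750] k=[0 0 4 0 10 5 23 55 15]
t=9: x=[0.0000 0.2200 3.5600 0.7700 9.1750 6.2650 23.7700 51.0400 17.2000] k=[0 4 3 0 6 9 26 52 16]
t=10: x=[0.2200 3.7250 2.8900 0.4950 5.8350 9.7700 26.4950 48.5900 17.9800] k=[3 8 2 0 6 15 21 51 22]
t=11: x=[3.2750 7.3950 2.2200 0.4400 6.1650 14.8350 22.3200 47.7550 23.5950] k=[7 12 0 5 9 20 22 46 29]
t=12: x=[7.2750 11.0650 0.9350 4.9450 9.3850 19.5050 23.2100 43.7450 29.9350] k=[11 16 2 3 10 19 19 43 29]
t=13: x=[11.2750 14.9550 2.8250 3.3300 10.1100 18.5050 20.3200 40.9100 29.7700] k=[12 20 1 3 12 18 18 38 32]
t=14: x=[12.4400 18.5150 2.1550 3.3850 11.8350 17.6700 19.1000 36.5700 32.3300] k=[13 15 0 0 9 20 24 39 34]
t=15: x=[13.1100 14.0650 0.8250 0.4950 9.1100 19.6150 24.6050 37.9000 34.2750] k=[13 14 0 3 14 22 27 35 38]
t=16: x=[13.0550 13.1750 0.9350 3.4400 13.8350 21.8350 27.1650 34.7250 37.8350] k=[12 8 1 2 10 25 32 34 36]
t=17: x=[11.7800 7.8350 1.4400 2.3850 10.3850 24.5600 31.7250 34.0000 35.8900] k=[7 10 0 2 5 29 28 31 34]
t=18: x=[7.1650 9.2850 0.6600 2.0550 6.1550 27.6250 28.2200 31.0000 33.8350] k=[10 8 0 6 11 25 25 27 29]
t=19: x=[9.8900 7.6700 0.7700 5.9450 11.4950 24.2300 25.1100 27.0000 28.8900] k=[14 13 4 7 12 23 26 26 28]
t=20: x=[13.9450 12.5600 4.6600 7.1100 12.3300 22.5600 25.8350 26.1100 27.8900] k=[12 13 7 6 13 27 28 24 33]

0.0601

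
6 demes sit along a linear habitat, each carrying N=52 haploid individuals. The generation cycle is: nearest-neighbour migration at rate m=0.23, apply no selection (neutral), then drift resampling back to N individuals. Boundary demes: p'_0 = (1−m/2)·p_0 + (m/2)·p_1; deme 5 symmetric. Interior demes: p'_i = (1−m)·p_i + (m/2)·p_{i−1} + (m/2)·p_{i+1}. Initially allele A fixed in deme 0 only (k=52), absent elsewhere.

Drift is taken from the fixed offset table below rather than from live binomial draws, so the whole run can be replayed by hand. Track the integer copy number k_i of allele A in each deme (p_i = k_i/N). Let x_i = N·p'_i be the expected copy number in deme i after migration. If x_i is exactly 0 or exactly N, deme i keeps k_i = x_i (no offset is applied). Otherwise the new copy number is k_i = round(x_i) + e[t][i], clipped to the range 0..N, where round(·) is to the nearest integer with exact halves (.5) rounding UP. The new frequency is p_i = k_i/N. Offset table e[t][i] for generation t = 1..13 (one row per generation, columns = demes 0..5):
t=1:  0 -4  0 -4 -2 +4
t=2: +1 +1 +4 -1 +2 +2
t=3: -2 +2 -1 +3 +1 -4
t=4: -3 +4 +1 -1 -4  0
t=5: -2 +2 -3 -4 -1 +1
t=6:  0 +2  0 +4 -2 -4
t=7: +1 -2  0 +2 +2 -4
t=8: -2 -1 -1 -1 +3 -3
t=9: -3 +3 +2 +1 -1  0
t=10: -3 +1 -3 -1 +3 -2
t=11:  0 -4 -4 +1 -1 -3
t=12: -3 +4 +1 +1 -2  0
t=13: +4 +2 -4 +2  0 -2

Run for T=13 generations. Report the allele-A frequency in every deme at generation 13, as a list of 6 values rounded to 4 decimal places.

[0.3269, 0.3269, 0.0769, 0.1538, 0.0385, 0.0000]

t=0: k=[52 0 0 0 0 0]
t=1: x=[46.0200 5.9800 0.0000 0.0000 0.0000 0.0000] k=[46 2 0 0 0 0]
t=2: x=[40.9400 6.8300 0.2300 0.0000 0.0000 0.0000] k=[42 8 4 0 0 0]
t=3: x=[38.0900 11.4500 4.0000 0.4600 0.0000 0.0000] k=[36 13 3 3 0 0]
t=4: x=[33.3550 14.4950 4.1500 2.6550 0.3450 0.0000] k=[30 18 5 2 0 0]
t=5: x=[28.6200 17.8850 6.1500 2.1150 0.2300 0.0000] k=[27 20 3 0 0 0]
t=6: x=[26.1950 18.8500 4.6100 0.3450 0.0000 0.0000] k=[26 21 5 4 0 0]
t=7: x=[25.4250 19.7350 6.7250 3.6550 0.4600 0.0000] k=[26 18 7 6 2 0]
t=8: x=[25.0800 17.6550 8.1500 5.6550 2.2300 0.2300] k=[23 17 7 5 5 0]
t=9: x=[22.3100 16.5400 7.9200 5.2300 4.4250 0.5750] k=[19 20 10 6 3 1]
t=10: x=[19.1150 18.7350 10.6900 6.1150 3.1150 1.2300] k=[16 20 8 5 6 0]
t=11: x=[16.4600 18.1600 9.0350 5.4600 5.1950 0.6900] k=[16 14 5 6 4 0]
t=12: x=[15.7700 13.1950 6.1500 5.6550 3.7700 0.4600] k=[13 17 7 7 2 0]
t=13: x=[13.4600 15.3900 8.1500 6.4250 2.3450 0.2300] k=[17 17 4 8 2 0]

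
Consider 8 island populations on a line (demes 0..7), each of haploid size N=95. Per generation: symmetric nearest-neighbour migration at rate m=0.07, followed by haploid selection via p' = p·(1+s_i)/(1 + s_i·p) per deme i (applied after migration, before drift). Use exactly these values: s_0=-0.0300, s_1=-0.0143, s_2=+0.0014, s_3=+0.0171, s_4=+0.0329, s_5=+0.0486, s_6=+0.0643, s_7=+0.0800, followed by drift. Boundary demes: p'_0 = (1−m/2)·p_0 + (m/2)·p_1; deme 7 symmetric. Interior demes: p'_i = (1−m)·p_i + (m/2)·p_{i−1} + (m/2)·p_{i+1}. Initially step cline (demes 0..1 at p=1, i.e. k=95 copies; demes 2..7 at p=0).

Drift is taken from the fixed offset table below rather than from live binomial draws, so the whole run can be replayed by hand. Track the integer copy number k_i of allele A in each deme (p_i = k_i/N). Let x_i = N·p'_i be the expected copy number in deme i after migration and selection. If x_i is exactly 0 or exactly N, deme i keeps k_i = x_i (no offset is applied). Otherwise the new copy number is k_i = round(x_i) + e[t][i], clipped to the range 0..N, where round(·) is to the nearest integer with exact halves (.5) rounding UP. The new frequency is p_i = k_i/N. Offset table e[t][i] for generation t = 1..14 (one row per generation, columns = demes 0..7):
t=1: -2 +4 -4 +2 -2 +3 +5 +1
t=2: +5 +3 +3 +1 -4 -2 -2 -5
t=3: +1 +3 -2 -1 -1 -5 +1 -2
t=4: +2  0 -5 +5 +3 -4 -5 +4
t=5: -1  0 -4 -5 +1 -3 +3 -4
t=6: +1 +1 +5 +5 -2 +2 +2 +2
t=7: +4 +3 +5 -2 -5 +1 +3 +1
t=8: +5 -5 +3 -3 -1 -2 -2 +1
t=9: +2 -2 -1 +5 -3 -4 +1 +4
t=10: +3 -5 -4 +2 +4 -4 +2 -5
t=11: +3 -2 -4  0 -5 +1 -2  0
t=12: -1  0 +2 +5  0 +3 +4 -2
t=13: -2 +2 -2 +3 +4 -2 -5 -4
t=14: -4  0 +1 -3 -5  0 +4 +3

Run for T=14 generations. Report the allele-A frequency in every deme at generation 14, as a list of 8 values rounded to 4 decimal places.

t=0: k=[95 95 0 0 0 0 0 0]
t=1: x=[95.0000 91.6285 3.3295 0.0000 0.0000 0.0000 0.0000 0.0000] k=[95 95 0 0 0 0 0 0]
t=2: x=[95.0000 91.6285 3.3295 0.0000 0.0000 0.0000 0.0000 0.0000] k=[95 95 6 0 0 0 0 0]
t=3: x=[95.0000 91.8413 8.9163 0.2136 0.0000 0.0000 0.0000 0.0000] k=[95 95 7 0 0 0 0 0]
t=4: x=[95.0000 91.8768 9.8473 0.2492 0.0000 0.0000 0.0000 0.0000] k=[95 92 5 5 0 0 0 0]
t=5: x=[94.8918 88.9793 8.0553 4.9032 0.1807 0.0000 0.0000 0.0000] k=[94 89 4 0 1 0 0 0]
t=6: x=[93.7891 86.0843 6.8439 0.1780 0.9603 0.0367 0.0000 0.0000] k=[95 87 12 5 0 2 0 0]
t=7: x=[94.7114 84.5215 14.3971 5.1520 0.2530 1.9485 0.0745 0.0000] k=[95 88 19 3 0 3 3 0]
t=8: x=[94.7474 85.7100 20.8778 3.5119 0.2169 3.0312 3.0751 0.1134] k=[95 81 24 1 0 1 1 1]
t=9: x=[94.4949 79.3072 25.2159 1.7997 0.0723 1.0114 1.0636 1.0791] k=[95 77 24 7 0 0 2 5]
t=10: x=[94.3506 75.5532 25.2860 7.4658 0.2530 0.0734 2.1629 5.2649] k=[95 71 21 9 4 0 4 0]
t=11: x=[94.1343 69.8244 22.3539 9.3875 4.1619 0.2936 3.9493 0.1512] k=[95 68 18 9 0 1 2 0]
t=12: x=[94.0261 66.9109 19.4566 9.1391 0.3615 1.0481 2.0143 0.0756] k=[93 67 21 14 0 4 6 0]
t=13: x=[92.0028 66.0107 22.3889 13.9557 0.6506 4.1127 6.0643 0.2268] k=[90 68 20 17 5 2 1 0]
t=14: x=[89.0627 66.8053 21.5983 16.9195 5.4798 2.1683 1.0636 0.0378] k=[85 67 23 14 0 2 5 3]

[0.8947, 0.7053, 0.2421, 0.1474, 0.0000, 0.0211, 0.0526, 0.0316]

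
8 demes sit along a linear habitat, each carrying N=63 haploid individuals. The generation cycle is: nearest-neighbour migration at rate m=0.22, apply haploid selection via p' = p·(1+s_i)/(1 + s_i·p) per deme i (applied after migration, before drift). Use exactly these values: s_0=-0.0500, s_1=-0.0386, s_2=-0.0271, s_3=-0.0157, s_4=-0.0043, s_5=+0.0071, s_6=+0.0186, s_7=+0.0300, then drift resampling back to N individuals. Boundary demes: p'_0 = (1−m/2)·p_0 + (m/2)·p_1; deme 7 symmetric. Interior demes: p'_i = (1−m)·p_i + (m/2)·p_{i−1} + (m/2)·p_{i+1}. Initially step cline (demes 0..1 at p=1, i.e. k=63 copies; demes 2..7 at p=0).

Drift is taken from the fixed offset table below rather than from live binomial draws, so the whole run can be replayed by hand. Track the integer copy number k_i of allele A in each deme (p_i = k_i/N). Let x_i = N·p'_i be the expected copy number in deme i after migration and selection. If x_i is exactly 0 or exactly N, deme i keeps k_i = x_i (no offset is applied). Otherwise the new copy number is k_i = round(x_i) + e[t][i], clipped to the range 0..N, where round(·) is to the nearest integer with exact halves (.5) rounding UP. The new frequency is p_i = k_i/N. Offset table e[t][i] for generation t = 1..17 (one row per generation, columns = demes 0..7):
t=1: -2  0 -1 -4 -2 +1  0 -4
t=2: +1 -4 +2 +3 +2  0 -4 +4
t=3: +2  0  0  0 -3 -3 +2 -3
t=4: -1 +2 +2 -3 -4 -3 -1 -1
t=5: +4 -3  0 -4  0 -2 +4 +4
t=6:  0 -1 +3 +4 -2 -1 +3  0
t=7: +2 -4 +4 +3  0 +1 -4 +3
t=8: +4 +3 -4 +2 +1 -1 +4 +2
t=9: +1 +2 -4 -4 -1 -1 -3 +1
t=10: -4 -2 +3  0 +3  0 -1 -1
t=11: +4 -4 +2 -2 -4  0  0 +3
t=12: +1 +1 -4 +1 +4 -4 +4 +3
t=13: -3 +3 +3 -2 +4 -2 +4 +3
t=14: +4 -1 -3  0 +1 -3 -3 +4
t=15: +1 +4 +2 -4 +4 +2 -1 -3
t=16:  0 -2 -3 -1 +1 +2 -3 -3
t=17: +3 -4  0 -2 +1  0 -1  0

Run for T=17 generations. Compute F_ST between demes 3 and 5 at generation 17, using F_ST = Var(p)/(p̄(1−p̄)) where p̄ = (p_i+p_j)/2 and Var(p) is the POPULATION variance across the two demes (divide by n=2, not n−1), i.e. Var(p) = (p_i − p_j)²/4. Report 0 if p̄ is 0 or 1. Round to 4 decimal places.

t=0: k=[63 63 0 0 0 0 0 0]
t=1: x=[63.0000 55.8235 6.7624 0.0000 0.0000 0.0000 0.0000 0.0000] k=[63 56 6 0 0 0 0 0]
t=2: x=[62.1900 50.8896 10.5956 0.6497 0.0000 0.0000 0.0000 0.0000] k=[63 47 13 4 0 0 0 0]
t=3: x=[61.1501 44.5100 15.4277 4.4836 0.4381 0.0000 0.0000 0.0000] k=[63 45 15 4 0 0 0 0]
t=4: x=[60.9192 43.1487 16.7500 4.7007 0.4381 0.0000 0.0000 0.0000] k=[60 45 19 2 0 0 0 0]
t=5: x=[58.1242 43.2604 19.6170 3.5960 0.2191 0.0000 0.0000 0.0000] k=[62 40 20 0 0 0 0 0]
t=6: x=[59.4103 39.6445 19.6269 2.1666 0.0000 0.0000 0.0000 0.0000] k=[59 39 23 6 0 0 0 0]
t=7: x=[56.5073 38.8566 22.4911 7.1096 0.6572 0.0000 0.0000 0.0000] k=[59 35 26 10 1 0 0 0]
t=8: x=[56.0491 36.0447 24.8156 10.6294 1.8722 0.1108 0.0000 0.0000] k=[60 39 21 13 3 0 0 0]
t=9: x=[57.4352 38.7455 21.7075 12.6195 3.7548 0.3323 0.0000 0.0000] k=[58 41 18 9 3 0 0 0]
t=10: x=[55.8097 39.7657 19.1716 9.2049 3.3164 0.3323 0.0000 0.0000] k=[52 38 22 9 6 0 0 0]
t=11: x=[49.9369 37.1824 21.9356 9.9665 5.6478 0.6646 0.0000 0.0000] k=[54 33 24 8 2 1 0 0]
t=12: x=[51.2062 33.7040 22.8286 8.9775 2.5395 1.0070 0.1120 0.0000] k=[52 35 19 10 7 0 4 0]
t=13: x=[49.5967 34.4968 19.3992 10.5206 6.5347 1.2184 3.1751 0.4531] k=[47 37 22 9 11 0 7 3]
t=14: x=[45.2535 35.8435 21.8265 10.5107 9.5351 1.9936 5.8876 3.5374] k=[49 35 19 11 11 0 3 8]
t=15: x=[46.8517 34.1655 19.5081 11.7282 9.7544 1.5507 3.2768 7.6464] k=[48 38 22 8 14 4 2 5]
t=16: x=[46.2776 36.7392 21.8265 10.0654 12.1976 4.9119 2.5955 4.7994] k=[46 35 19 9 13 7 0 2]
t=17: x=[44.1188 33.8344 19.2904 10.4018 11.8585 6.9335 1.0081 1.8318] k=[47 30 19 8 13 7 0 2]

0.0006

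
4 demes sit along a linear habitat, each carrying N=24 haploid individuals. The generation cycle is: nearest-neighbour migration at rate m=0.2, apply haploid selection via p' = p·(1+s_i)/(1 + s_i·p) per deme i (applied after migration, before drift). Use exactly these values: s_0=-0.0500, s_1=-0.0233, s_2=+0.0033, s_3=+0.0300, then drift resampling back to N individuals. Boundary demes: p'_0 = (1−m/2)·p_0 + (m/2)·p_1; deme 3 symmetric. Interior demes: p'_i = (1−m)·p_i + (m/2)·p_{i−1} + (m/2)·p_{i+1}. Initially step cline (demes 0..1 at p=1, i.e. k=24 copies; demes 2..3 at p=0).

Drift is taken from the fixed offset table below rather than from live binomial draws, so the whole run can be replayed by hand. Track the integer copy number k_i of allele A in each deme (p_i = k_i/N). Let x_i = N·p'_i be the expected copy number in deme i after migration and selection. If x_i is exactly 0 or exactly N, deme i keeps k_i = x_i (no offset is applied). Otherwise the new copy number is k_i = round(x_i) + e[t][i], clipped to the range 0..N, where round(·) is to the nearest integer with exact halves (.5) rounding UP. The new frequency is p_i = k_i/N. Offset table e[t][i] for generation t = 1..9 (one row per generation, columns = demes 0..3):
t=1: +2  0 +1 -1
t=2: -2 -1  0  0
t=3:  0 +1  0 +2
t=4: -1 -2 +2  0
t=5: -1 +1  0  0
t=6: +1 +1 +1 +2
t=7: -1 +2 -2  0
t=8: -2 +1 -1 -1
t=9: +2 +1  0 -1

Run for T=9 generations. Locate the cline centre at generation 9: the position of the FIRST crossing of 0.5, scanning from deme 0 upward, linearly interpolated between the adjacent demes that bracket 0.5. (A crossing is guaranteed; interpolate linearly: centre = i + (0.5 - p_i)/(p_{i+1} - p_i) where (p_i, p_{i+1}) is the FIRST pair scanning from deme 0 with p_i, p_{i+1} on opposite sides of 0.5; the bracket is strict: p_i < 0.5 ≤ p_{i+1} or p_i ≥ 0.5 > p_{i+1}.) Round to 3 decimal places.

t=0: k=[24 24 0 0]
t=1: x=[24.0000 21.5486 2.4071 0.0000] k=[24 22 3 0]
t=2: x=[23.7896 20.2256 4.6123 0.3089] k=[22 19 5 0]
t=3: x=[21.5911 17.7921 5.9147 0.5147] k=[22 19 6 3]
t=4: x=[21.5911 17.8933 7.0163 3.3850] k=[21 16 9 3]
t=5: x=[20.3439 15.6723 9.1186 3.6914] k=[19 17 9 4]
t=6: x=[18.5880 16.2770 9.3188 4.6091] k=[20 17 10 7]
t=7: x=[19.5160 16.4788 10.4194 7.4510] k=[19 18 8 7]
t=8: x=[18.6910 16.9835 8.9185 7.2487] k=[17 18 8 6]
t=9: x=[16.8451 16.7816 8.8184 6.3369] k=[19 18 9 5]

1.667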